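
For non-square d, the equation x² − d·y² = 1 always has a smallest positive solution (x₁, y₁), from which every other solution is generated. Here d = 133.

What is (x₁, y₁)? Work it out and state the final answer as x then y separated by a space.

2588599 224460

d=133: √d = [11; 1,1,7,5,1,…,1,1,22] (ℓ=16, even), read p_15/q_15
step 0: (11, 1)  from 11·(1,0) + (0,1)
step 1: (12, 1)  from 1·(11,1) + (1,0)
…
step 7: (3010, 261)  from 1·(1949,169) + (1061,92)
…
step 10: (18948, 1643)  from 1·(10979,952) + (7969,691)
…
step 12: (168583, 14618)  from 5·(29927,2595) + (18948,1643)
step 13: (1210008, 104921)  from 7·(168583,14618) + (29927,2595)
step 14: (1378591, 119539)  from 1·(1210008,104921) + (168583,14618)
step 15: (2588599, 224460)  from 1·(1378591,119539) + (1210008,104921)
→ (2588599, 224460).  Check: 2588599²=6700844782801, 133·224460²=6700844782800, difference 1.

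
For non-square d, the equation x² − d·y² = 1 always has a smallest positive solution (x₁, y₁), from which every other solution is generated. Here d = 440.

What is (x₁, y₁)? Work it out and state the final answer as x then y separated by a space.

21 1

√440 = [20; 1,40, …], period ℓ=2 (even) → k=1
step 0: (20, 1)  from 20·(1,0) + (0,1)
step 1: (21, 1)  from 1·(20,1) + (1,0)
→ (21, 1).  Check: 21²=441, 440·1²=440, difference 1.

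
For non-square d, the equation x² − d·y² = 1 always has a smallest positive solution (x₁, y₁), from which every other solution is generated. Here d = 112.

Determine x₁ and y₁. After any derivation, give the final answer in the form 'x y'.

√112 = [10; 1,1,2,1,1,20, …], period ℓ=6 (even) → k=5
a_0=10:  p_0=10·1+0=10,  q_0=10·0+1=1
a_1=1:  p_1=1·10+1=11,  q_1=1·1+0=1
…
a_4=1:  p_4=1·53+21=74,  q_4=1·5+2=7
a_5=1:  p_5=1·74+53=127,  q_5=1·7+5=12
(x₁, y₁) = (127, 12);  127² − 112·12² = 1 ✓

127 12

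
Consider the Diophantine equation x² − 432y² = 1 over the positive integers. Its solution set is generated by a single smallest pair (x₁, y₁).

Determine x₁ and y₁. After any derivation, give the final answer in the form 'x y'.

√432 = [20; 1,3,1,1,1,3,1,40, …], period ℓ=8 (even) → k=7
i=0: a=20 ⇒ p=20, q=1
i=1: a=1 ⇒ p=21, q=1
…
i=3: a=1 ⇒ p=104, q=5
…
i=5: a=1 ⇒ p=291, q=14
i=6: a=3 ⇒ p=1060, q=51
i=7: a=1 ⇒ p=1351, q=65
(x₁, y₁) = (1351, 65);  1351² − 432·65² = 1 ✓

1351 65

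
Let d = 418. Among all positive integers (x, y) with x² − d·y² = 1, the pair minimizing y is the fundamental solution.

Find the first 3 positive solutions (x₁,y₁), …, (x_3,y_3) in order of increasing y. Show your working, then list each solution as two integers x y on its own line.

33857 1656
2292592897 112134384
155240635393601 7593067676520

√418 = [20; 2,4,20,4,2,40, …], period ℓ=6 (even) → k=5
a_0=20:  p_0=20·1+0=20,  q_0=20·0+1=1
…
a_3=20:  p_3=20·184+41=3721,  q_3=20·9+2=182
a_4=4:  p_4=4·3721+184=15068,  q_4=4·182+9=737
a_5=2:  p_5=2·15068+3721=33857,  q_5=2·737+182=1656
→ (33857, 1656).  Check: 33857²=1146296449, 418·1656²=1146296448, difference 1.
k=2:  x_2 = 33857·33857+418·1656·1656 = 2292592897,  y_2 = 33857·1656+1656·33857 = 112134384
k=3:  x_3 = 33857·2292592897+418·1656·112134384 = 155240635393601,  y_3 = 33857·112134384+1656·2292592897 = 7593067676520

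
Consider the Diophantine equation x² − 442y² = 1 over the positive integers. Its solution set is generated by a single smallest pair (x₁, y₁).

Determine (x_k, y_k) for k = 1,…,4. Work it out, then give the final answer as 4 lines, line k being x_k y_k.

883 42
1559377 74172
2753858899 130987710
4863313256257 231324221688

√442 = [21; 42, …], period ℓ=1 (odd) → k=1
step 0: (21, 1)  from 21·(1,0) + (0,1)
step 1: (883, 42)  from 42·(21,1) + (1,0)
(x₁, y₁) = (883, 42);  883² − 442·42² = 1 ✓
n=2: (883,42)∘(883,42) = (883·883+442·42·42, 883·42+42·883) = (1559377,74172)
n=3: (1559377,74172)∘(883,42) = (883·1559377+442·42·74172, 883·74172+42·1559377) = (2753858899,130987710)
n=4: (2753858899,130987710)∘(883,42) = (883·2753858899+442·42·130987710, 883·130987710+42·2753858899) = (4863313256257,231324221688)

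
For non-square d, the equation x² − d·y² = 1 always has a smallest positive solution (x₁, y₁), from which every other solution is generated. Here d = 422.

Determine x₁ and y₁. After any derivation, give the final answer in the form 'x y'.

[20; 1,1,5,2,1,…,1,1,40] for √422; ℓ=14 ⇒ convergent index 13
step 0: (20, 1)  from 20·(1,0) + (0,1)
…
step 2: (41, 2)  from 1·(21,1) + (20,1)
step 3: (226, 11)  from 5·(41,2) + (21,1)
step 4: (493, 24)  from 2·(226,11) + (41,2)
step 5: (719, 35)  from 1·(493,24) + (226,11)
step 6: (2650, 129)  from 3·(719,35) + (493,24)
step 7: (53719, 2615)  from 20·(2650,129) + (719,35)
…
step 9: (217526, 10589)  from 1·(163807,7974) + (53719,2615)
…
step 11: (3211821, 156349)  from 5·(598859,29152) + (217526,10589)
step 12: (3810680, 185501)  from 1·(3211821,156349) + (598859,29152)
step 13: (7022501, 341850)  from 1·(3810680,185501) + (3211821,156349)
(x₁, y₁) = (7022501, 341850);  7022501² − 422·341850² = 1 ✓

7022501 341850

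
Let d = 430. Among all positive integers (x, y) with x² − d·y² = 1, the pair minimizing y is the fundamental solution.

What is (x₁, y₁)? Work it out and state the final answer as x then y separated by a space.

2862251 138030

[20; 1,2,1,3,1,…,2,1,40] for √430; ℓ=14 ⇒ convergent index 13
i=0: a=20 ⇒ p=20, q=1
…
i=2: a=2 ⇒ p=62, q=3
…
i=6: a=6 ⇒ p=2675, q=129
…
i=8: a=6 ⇒ p=133439, q=6435
i=9: a=1 ⇒ p=155233, q=7486
…
i=12: a=2 ⇒ p=2107880, q=101651
i=13: a=1 ⇒ p=2862251, q=138030
fundamental: x₁=2862251, y₁=138030  (since 8192480787001 − 430·19052280900 = 1)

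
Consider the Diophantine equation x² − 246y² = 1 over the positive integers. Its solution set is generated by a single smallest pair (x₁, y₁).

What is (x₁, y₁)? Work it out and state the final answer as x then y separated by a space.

[15; 1,2,5,1,14,1,5,2,1,30] for √246; ℓ=10 ⇒ convergent index 9
step 0: (15, 1)  from 15·(1,0) + (0,1)
step 1: (16, 1)  from 1·(15,1) + (1,0)
…
step 4: (298, 19)  from 1·(251,16) + (47,3)
step 5: (4423, 282)  from 14·(298,19) + (251,16)
…
step 8: (60777, 3875)  from 2·(28028,1787) + (4721,301)
step 9: (88805, 5662)  from 1·(60777,3875) + (28028,1787)
fundamental: x₁=88805, y₁=5662  (since 7886328025 − 246·32058244 = 1)

88805 5662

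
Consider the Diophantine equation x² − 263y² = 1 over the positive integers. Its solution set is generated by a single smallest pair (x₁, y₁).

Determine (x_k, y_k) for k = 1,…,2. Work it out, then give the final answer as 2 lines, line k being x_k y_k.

139128 8579
38713200767 2387158224

√263 = [16; 4,1,1,1,1,15,1,1,1,1,4,32, …], period ℓ=12 (even) → k=11
step 0: (16, 1)  from 16·(1,0) + (0,1)
step 1: (65, 4)  from 4·(16,1) + (1,0)
step 2: (81, 5)  from 1·(65,4) + (16,1)
…
step 5: (373, 23)  from 1·(227,14) + (146,9)
step 6: (5822, 359)  from 15·(373,23) + (227,14)
…
step 8: (12017, 741)  from 1·(6195,382) + (5822,359)
…
step 10: (30229, 1864)  from 1·(18212,1123) + (12017,741)
step 11: (139128, 8579)  from 4·(30229,1864) + (18212,1123)
→ (139128, 8579).  Check: 139128²=19356600384, 263·8579²=19356600383, difference 1.
(139128+8579√263)^2 = 38713200767 + 2387158224√263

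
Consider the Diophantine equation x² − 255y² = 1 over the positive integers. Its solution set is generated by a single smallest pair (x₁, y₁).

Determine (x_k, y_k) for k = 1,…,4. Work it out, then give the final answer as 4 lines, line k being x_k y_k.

16 1
511 32
16336 1023
522241 32704

√255 = [15; 1,30, …], period ℓ=2 (even) → k=1
i=0: a=15 ⇒ p=15, q=1
i=1: a=1 ⇒ p=16, q=1
→ (16, 1).  Check: 16²=256, 255·1²=255, difference 1.
(x_2, y_2) = (16·16 + 255·1·1, 16·1 + 1·16) = (511, 32)
(x_3, y_3) = (16·511 + 255·1·32, 16·32 + 1·511) = (16336, 1023)
(x_4, y_4) = (16·16336 + 255·1·1023, 16·1023 + 1·16336) = (522241, 32704)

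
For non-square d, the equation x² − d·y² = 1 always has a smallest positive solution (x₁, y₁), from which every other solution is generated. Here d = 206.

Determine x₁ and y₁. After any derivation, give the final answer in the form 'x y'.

[14; 2,1,5,14,5,1,2,28] for √206; ℓ=8 ⇒ convergent index 7
i=0: a=14 ⇒ p=14, q=1
i=1: a=2 ⇒ p=29, q=2
i=2: a=1 ⇒ p=43, q=3
i=3: a=5 ⇒ p=244, q=17
…
i=5: a=5 ⇒ p=17539, q=1222
i=6: a=1 ⇒ p=20998, q=1463
i=7: a=2 ⇒ p=59535, q=4148
(x₁, y₁) = (59535, 4148);  59535² − 206·4148² = 1 ✓

59535 4148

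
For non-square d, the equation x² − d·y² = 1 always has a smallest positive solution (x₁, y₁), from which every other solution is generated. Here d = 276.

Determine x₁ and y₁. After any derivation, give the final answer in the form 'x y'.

d=276: √d = [16; 1,1,1,1,2,2,2,1,1,1,1,32] (ℓ=12, even), read p_11/q_11
step 0: (16, 1)  from 16·(1,0) + (0,1)
…
step 2: (33, 2)  from 1·(17,1) + (16,1)
step 3: (50, 3)  from 1·(33,2) + (17,1)
…
step 7: (1246, 75)  from 2·(515,31) + (216,13)
…
step 10: (4768, 287)  from 1·(3007,181) + (1761,106)
step 11: (7775, 468)  from 1·(4768,287) + (3007,181)
fundamental: x₁=7775, y₁=468  (since 60450625 − 276·219024 = 1)

7775 468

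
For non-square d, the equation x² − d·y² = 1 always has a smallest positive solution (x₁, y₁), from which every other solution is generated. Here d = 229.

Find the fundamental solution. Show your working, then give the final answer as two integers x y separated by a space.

5848201 386460

√229 = [15; 7,1,1,7,30, …], period ℓ=5 (odd) → k=9
i=0: a=15 ⇒ p=15, q=1
i=1: a=7 ⇒ p=106, q=7
i=2: a=1 ⇒ p=121, q=8
…
i=4: a=7 ⇒ p=1710, q=113
i=5: a=30 ⇒ p=51527, q=3405
…
i=8: a=1 ⇒ p=776325, q=51301
i=9: a=7 ⇒ p=5848201, q=386460
(x₁, y₁) = (5848201, 386460);  5848201² − 229·386460² = 1 ✓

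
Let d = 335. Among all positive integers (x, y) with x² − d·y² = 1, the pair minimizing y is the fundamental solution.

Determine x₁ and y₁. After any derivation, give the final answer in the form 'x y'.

604 33

√335 = [18; 3,3,3,36, …], period ℓ=4 (even) → k=3
a_0=18:  p_0=18·1+0=18,  q_0=18·0+1=1
a_1=3:  p_1=3·18+1=55,  q_1=3·1+0=3
a_2=3:  p_2=3·55+18=183,  q_2=3·3+1=10
a_3=3:  p_3=3·183+55=604,  q_3=3·10+3=33
(x₁, y₁) = (604, 33);  604² − 335·33² = 1 ✓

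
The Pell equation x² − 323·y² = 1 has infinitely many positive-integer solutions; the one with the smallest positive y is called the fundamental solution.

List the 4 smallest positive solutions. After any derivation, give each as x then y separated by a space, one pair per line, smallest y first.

18 1
647 36
23274 1295
837217 46584

[17; 1,34] for √323; ℓ=2 ⇒ convergent index 1
a_0=17:  p_0=17·1+0=17,  q_0=17·0+1=1
a_1=1:  p_1=1·17+1=18,  q_1=1·1+0=1
fundamental: x₁=18, y₁=1  (since 324 − 323·1 = 1)
k=2:  x_2 = 18·18+323·1·1 = 647,  y_2 = 18·1+1·18 = 36
k=3:  x_3 = 18·647+323·1·36 = 23274,  y_3 = 18·36+1·647 = 1295
k=4:  x_4 = 18·23274+323·1·1295 = 837217,  y_4 = 18·1295+1·23274 = 46584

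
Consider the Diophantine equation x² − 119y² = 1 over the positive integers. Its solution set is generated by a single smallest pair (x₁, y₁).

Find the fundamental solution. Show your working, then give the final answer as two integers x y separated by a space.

120 11

d=119: √d = [10; 1,9,1,20] (ℓ=4, even), read p_3/q_3
i=0: a=10 ⇒ p=10, q=1
i=1: a=1 ⇒ p=11, q=1
i=2: a=9 ⇒ p=109, q=10
i=3: a=1 ⇒ p=120, q=11
(x₁, y₁) = (120, 11);  120² − 119·11² = 1 ✓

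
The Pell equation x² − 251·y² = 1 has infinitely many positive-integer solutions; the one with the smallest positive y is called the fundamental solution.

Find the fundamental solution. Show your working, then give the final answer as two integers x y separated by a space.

d=251: √d = [15; 1,5,2,1,2,…,5,1,30] (ℓ=14, even), read p_13/q_13
i=0: a=15 ⇒ p=15, q=1
i=1: a=1 ⇒ p=16, q=1
…
i=3: a=2 ⇒ p=206, q=13
i=4: a=1 ⇒ p=301, q=19
…
i=9: a=2 ⇒ p=151649, q=9572
…
i=11: a=2 ⇒ p=577033, q=36422
i=12: a=5 ⇒ p=3097857, q=195535
i=13: a=1 ⇒ p=3674890, q=231957
(x₁, y₁) = (3674890, 231957);  3674890² − 251·231957² = 1 ✓

3674890 231957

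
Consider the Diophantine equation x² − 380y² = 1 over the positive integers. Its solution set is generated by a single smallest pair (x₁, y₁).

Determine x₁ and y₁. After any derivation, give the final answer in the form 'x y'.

39 2

d=380: √d = [19; 2,38] (ℓ=2, even), read p_1/q_1
a_0=19:  p_0=19·1+0=19,  q_0=19·0+1=1
a_1=2:  p_1=2·19+1=39,  q_1=2·1+0=2
fundamental: x₁=39, y₁=2  (since 1521 − 380·4 = 1)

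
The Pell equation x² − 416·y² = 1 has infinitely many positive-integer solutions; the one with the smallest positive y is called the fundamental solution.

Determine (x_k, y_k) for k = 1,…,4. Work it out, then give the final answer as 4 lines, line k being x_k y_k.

5201 255
54100801 2652510
562756526801 27591408765
5853793337683201 287005831321020

d=416: √d = [20; 2,1,1,9,1,1,2,40] (ℓ=8, even), read p_7/q_7
i=0: a=20 ⇒ p=20, q=1
i=1: a=2 ⇒ p=41, q=2
i=2: a=1 ⇒ p=61, q=3
i=3: a=1 ⇒ p=102, q=5
…
i=5: a=1 ⇒ p=1081, q=53
i=6: a=1 ⇒ p=2060, q=101
i=7: a=2 ⇒ p=5201, q=255
fundamental: x₁=5201, y₁=255  (since 27050401 − 416·65025 = 1)
(x_2, y_2) = (5201·5201 + 416·255·255, 5201·255 + 255·5201) = (54100801, 2652510)
(x_3, y_3) = (5201·54100801 + 416·255·2652510, 5201·2652510 + 255·54100801) = (562756526801, 27591408765)
(x_4, y_4) = (5201·562756526801 + 416·255·27591408765, 5201·27591408765 + 255·562756526801) = (5853793337683201, 287005831321020)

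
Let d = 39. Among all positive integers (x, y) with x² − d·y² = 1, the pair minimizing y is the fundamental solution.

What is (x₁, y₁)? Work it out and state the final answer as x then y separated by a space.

25 4

[6; 4,12] for √39; ℓ=2 ⇒ convergent index 1
i=0: a=6 ⇒ p=6, q=1
i=1: a=4 ⇒ p=25, q=4
(x₁, y₁) = (25, 4);  25² − 39·4² = 1 ✓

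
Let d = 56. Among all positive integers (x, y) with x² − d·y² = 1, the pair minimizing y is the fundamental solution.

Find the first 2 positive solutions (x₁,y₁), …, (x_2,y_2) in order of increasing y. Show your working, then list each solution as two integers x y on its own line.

d=56: √d = [7; 2,14] (ℓ=2, even), read p_1/q_1
step 0: (7, 1)  from 7·(1,0) + (0,1)
step 1: (15, 2)  from 2·(7,1) + (1,0)
→ (15, 2).  Check: 15²=225, 56·2²=224, difference 1.
(15+2√56)^2 = 449 + 60√56

15 2
449 60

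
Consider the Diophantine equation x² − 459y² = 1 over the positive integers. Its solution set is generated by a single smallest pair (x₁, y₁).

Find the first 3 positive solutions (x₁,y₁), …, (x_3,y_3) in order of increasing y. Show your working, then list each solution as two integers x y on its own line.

[21; 2,2,1,4,21,4,1,2,2,42] for √459; ℓ=10 ⇒ convergent index 9
k=0  a_k=21  p_k/q_k = 21/1
…
k=5  a_k=21  p_k/q_k = 14997/700
k=6  a_k=4  p_k/q_k = 60695/2833
…
k=8  a_k=2  p_k/q_k = 212079/9899
k=9  a_k=2  p_k/q_k = 499850/23331
(x₁, y₁) = (499850, 23331);  499850² − 459·23331² = 1 ✓
(x_2, y_2) = (499850·499850 + 459·23331·23331, 499850·23331 + 23331·499850) = (499700044999, 23324000700)
(x_3, y_3) = (499850·499700044999 + 459·23331·23324000700, 499850·23324000700 + 23331·499700044999) = (499550134985000450, 23317003499766669)

499850 23331
499700044999 23324000700
499550134985000450 23317003499766669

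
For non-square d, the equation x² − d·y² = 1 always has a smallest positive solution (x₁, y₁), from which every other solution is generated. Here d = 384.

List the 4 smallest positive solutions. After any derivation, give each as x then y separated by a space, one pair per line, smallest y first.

d=384: √d = [19; 1,1,2,9,2,1,1,38] (ℓ=8, even), read p_7/q_7
step 0: (19, 1)  from 19·(1,0) + (0,1)
…
step 3: (98, 5)  from 2·(39,2) + (20,1)
step 4: (921, 47)  from 9·(98,5) + (39,2)
…
step 6: (2861, 146)  from 1·(1940,99) + (921,47)
step 7: (4801, 245)  from 1·(2861,146) + (1940,99)
fundamental: x₁=4801, y₁=245  (since 23049601 − 384·60025 = 1)
k=2:  x_2 = 4801·4801+384·245·245 = 46099201,  y_2 = 4801·245+245·4801 = 2352490
k=3:  x_3 = 4801·46099201+384·245·2352490 = 442644523201,  y_3 = 4801·2352490+245·46099201 = 22588608735
k=4:  x_4 = 4801·442644523201+384·245·22588608735 = 4250272665676801,  y_4 = 4801·22588608735+245·442644523201 = 216895818720980

4801 245
46099201 2352490
442644523201 22588608735
4250272665676801 216895818720980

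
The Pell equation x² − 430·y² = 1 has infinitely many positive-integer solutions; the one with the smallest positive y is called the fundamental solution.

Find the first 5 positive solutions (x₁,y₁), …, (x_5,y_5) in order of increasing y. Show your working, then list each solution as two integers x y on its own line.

√430 = [20; 1,2,1,3,1,…,2,1,40, …], period ℓ=14 (even) → k=13
k=0  a_k=20  p_k/q_k = 20/1
k=1  a_k=1  p_k/q_k = 21/1
…
k=5  a_k=1  p_k/q_k = 394/19
k=6  a_k=6  p_k/q_k = 2675/129
k=7  a_k=8  p_k/q_k = 21794/1051
…
k=9  a_k=1  p_k/q_k = 155233/7486
k=10  a_k=3  p_k/q_k = 599138/28893
k=11  a_k=1  p_k/q_k = 754371/36379
k=12  a_k=2  p_k/q_k = 2107880/101651
k=13  a_k=1  p_k/q_k = 2862251/138030
fundamental: x₁=2862251, y₁=138030  (since 8192480787001 − 430·19052280900 = 1)
n=2: (2862251,138030)∘(2862251,138030) = (2862251·2862251+430·138030·138030, 2862251·138030+138030·2862251) = (16384961574001,790153011060)
n=3: (16384961574001,790153011060)∘(2862251,138030) = (2862251·16384961574001+430·138030·790153011060, 2862251·790153011060+138030·16384961574001) = (93795745300289010251,4523232492118854090)
n=4: (93795745300289010251,4523232492118854090)∘(2862251,138030) = (2862251·93795745300289010251+430·138030·4523232492118854090, 2862251·4523232492118854090+138030·93795745300289010251) = (536933931562978654798296001,25893253447598574322902120)
n=5: (536933931562978654798296001,25893253447598574322902120)∘(2862251,138030) = (2862251·536933931562978654798296001+430·138030·25893253447598574322902120, 2862251·25893253447598574322902120+138030·536933931562978654798296001) = (3073679365100040639604854765306251,148225981147280410676109712890150)

2862251 138030
16384961574001 790153011060
93795745300289010251 4523232492118854090
536933931562978654798296001 25893253447598574322902120
3073679365100040639604854765306251 148225981147280410676109712890150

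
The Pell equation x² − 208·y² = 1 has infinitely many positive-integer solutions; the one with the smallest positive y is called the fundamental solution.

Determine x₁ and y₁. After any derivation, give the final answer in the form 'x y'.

649 45

[14; 2,2,1,2,2,28] for √208; ℓ=6 ⇒ convergent index 5
step 0: (14, 1)  from 14·(1,0) + (0,1)
…
step 2: (72, 5)  from 2·(29,2) + (14,1)
…
step 4: (274, 19)  from 2·(101,7) + (72,5)
step 5: (649, 45)  from 2·(274,19) + (101,7)
(x₁, y₁) = (649, 45);  649² − 208·45² = 1 ✓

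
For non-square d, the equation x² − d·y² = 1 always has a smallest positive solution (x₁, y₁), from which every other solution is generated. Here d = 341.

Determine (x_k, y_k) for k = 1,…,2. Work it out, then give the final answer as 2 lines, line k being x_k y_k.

√341 → a₀=18, period (2,6,1,8,2,…,6,2,36); ℓ=14 even so k=13
a_0=18:  p_0=18·1+0=18,  q_0=18·0+1=1
a_1=2:  p_1=2·18+1=37,  q_1=2·1+0=2
a_2=6:  p_2=6·37+18=240,  q_2=6·2+1=13
a_3=1:  p_3=1·240+37=277,  q_3=1·13+2=15
a_4=8:  p_4=8·277+240=2456,  q_4=8·15+13=133
a_5=2:  p_5=2·2456+277=5189,  q_5=2·133+15=281
…
a_7=2:  p_7=2·7645+5189=20479,  q_7=2·414+281=1109
…
a_10=8:  p_10=8·76727+28124=641940,  q_10=8·4155+1523=34763
a_11=1:  p_11=1·641940+76727=718667,  q_11=1·34763+4155=38918
a_12=6:  p_12=6·718667+641940=4953942,  q_12=6·38918+34763=268271
a_13=2:  p_13=2·4953942+718667=10626551,  q_13=2·268271+38918=575460
fundamental: x₁=10626551, y₁=575460  (since 112923586155601 − 341·331154211600 = 1)
n=2: (10626551,575460)∘(10626551,575460) = (10626551·10626551+341·575460·575460, 10626551·575460+575460·10626551) = (225847172311201,12230310076920)

10626551 575460
225847172311201 12230310076920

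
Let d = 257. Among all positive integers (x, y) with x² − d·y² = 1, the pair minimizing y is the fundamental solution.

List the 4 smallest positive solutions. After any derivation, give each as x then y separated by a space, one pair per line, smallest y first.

d=257: √d = [16; 32] (ℓ=1, odd), read p_1/q_1
step 0: (16, 1)  from 16·(1,0) + (0,1)
step 1: (513, 32)  from 32·(16,1) + (1,0)
fundamental: x₁=513, y₁=32  (since 263169 − 257·1024 = 1)
(x_2, y_2) = (513·513 + 257·32·32, 513·32 + 32·513) = (526337, 32832)
(x_3, y_3) = (513·526337 + 257·32·32832, 513·32832 + 32·526337) = (540021249, 33685600)
(x_4, y_4) = (513·540021249 + 257·32·33685600, 513·33685600 + 32·540021249) = (554061275137, 34561392768)

513 32
526337 32832
540021249 33685600
554061275137 34561392768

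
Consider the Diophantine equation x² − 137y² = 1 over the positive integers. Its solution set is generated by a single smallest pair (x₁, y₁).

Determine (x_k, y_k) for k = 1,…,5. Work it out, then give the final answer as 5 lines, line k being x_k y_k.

6083073 519712
74007554246657 6322892069952
900386710067742990849 76925228065277725280
10954236171143757109591351297 935883555725460013412300928
133270836576615035597116312473600513 11386095977955005515107946008258208

√137 = [11; 1,2,2,1,1,2,2,1,22, …], period ℓ=9 (odd) → k=17
step 0: (11, 1)  from 11·(1,0) + (0,1)
…
step 3: (82, 7)  from 2·(35,3) + (12,1)
…
step 5: (199, 17)  from 1·(117,10) + (82,7)
step 6: (515, 44)  from 2·(199,17) + (117,10)
…
step 9: (39597, 3383)  from 22·(1744,149) + (1229,105)
…
step 11: (122279, 10447)  from 2·(41341,3532) + (39597,3383)
…
step 13: (408178, 34873)  from 1·(285899,24426) + (122279,10447)
step 14: (694077, 59299)  from 1·(408178,34873) + (285899,24426)
step 15: (1796332, 153471)  from 2·(694077,59299) + (408178,34873)
step 16: (4286741, 366241)  from 2·(1796332,153471) + (694077,59299)
step 17: (6083073, 519712)  from 1·(4286741,366241) + (1796332,153471)
(x₁, y₁) = (6083073, 519712);  6083073² − 137·519712² = 1 ✓
(x_2, y_2) = (6083073·6083073 + 137·519712·519712, 6083073·519712 + 519712·6083073) = (74007554246657, 6322892069952)
(x_3, y_3) = (6083073·74007554246657 + 137·519712·6322892069952, 6083073·6322892069952 + 519712·74007554246657) = (900386710067742990849, 76925228065277725280)
(x_4, y_4) = (6083073·900386710067742990849 + 137·519712·76925228065277725280, 6083073·76925228065277725280 + 519712·900386710067742990849) = (10954236171143757109591351297, 935883555725460013412300928)
(x_5, y_5) = (6083073·10954236171143757109591351297 + 137·519712·935883555725460013412300928, 6083073·935883555725460013412300928 + 519712·10954236171143757109591351297) = (133270836576615035597116312473600513, 11386095977955005515107946008258208)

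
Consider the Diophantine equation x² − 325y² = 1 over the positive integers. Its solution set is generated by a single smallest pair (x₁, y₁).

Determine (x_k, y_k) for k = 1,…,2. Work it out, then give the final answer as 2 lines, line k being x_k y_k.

649 36
842401 46728

[18; 36] for √325; ℓ=1 ⇒ convergent index 1
step 0: (18, 1)  from 18·(1,0) + (0,1)
step 1: (649, 36)  from 36·(18,1) + (1,0)
(x₁, y₁) = (649, 36);  649² − 325·36² = 1 ✓
(649+36√325)^2 = 842401 + 46728√325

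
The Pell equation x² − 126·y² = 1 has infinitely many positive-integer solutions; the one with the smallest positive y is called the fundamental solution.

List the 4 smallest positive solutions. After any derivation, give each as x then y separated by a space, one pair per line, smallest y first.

√126 → a₀=11, period (4,2,4,22); ℓ=4 even so k=3
a_0=11:  p_0=11·1+0=11,  q_0=11·0+1=1
…
a_2=2:  p_2=2·45+11=101,  q_2=2·4+1=9
a_3=4:  p_3=4·101+45=449,  q_3=4·9+4=40
fundamental: x₁=449, y₁=40  (since 201601 − 126·1600 = 1)
n=2: (449,40)∘(449,40) = (449·449+126·40·40, 449·40+40·449) = (403201,35920)
n=3: (403201,35920)∘(449,40) = (449·403201+126·40·35920, 449·35920+40·403201) = (362074049,32256120)
n=4: (362074049,32256120)∘(449,40) = (449·362074049+126·40·32256120, 449·32256120+40·362074049) = (325142092801,28965959840)

449 40
403201 35920
362074049 32256120
325142092801 28965959840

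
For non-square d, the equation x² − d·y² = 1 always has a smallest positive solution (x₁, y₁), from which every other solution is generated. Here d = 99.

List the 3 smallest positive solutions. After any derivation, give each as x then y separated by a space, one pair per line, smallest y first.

√99 = [9; 1,18, …], period ℓ=2 (even) → k=1
step 0: (9, 1)  from 9·(1,0) + (0,1)
step 1: (10, 1)  from 1·(9,1) + (1,0)
(x₁, y₁) = (10, 1);  10² − 99·1² = 1 ✓
(10+1√99)^2 = 199 + 20√99
(10+1√99)^3 = 3970 + 399√99

10 1
199 20
3970 399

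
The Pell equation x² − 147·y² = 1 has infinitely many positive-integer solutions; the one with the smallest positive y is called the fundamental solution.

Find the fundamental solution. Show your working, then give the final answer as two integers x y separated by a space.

97 8

√147 = [12; 8,24, …], period ℓ=2 (even) → k=1
i=0: a=12 ⇒ p=12, q=1
i=1: a=8 ⇒ p=97, q=8
fundamental: x₁=97, y₁=8  (since 9409 − 147·64 = 1)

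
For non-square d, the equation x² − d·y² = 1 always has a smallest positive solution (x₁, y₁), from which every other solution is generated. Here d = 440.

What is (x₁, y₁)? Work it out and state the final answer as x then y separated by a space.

21 1

√440 → a₀=20, period (1,40); ℓ=2 even so k=1
i=0: a=20 ⇒ p=20, q=1
i=1: a=1 ⇒ p=21, q=1
→ (21, 1).  Check: 21²=441, 440·1²=440, difference 1.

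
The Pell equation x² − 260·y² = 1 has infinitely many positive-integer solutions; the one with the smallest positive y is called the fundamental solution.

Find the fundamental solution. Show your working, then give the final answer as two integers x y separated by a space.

√260 = [16; 8,32, …], period ℓ=2 (even) → k=1
a_0=16:  p_0=16·1+0=16,  q_0=16·0+1=1
a_1=8:  p_1=8·16+1=129,  q_1=8·1+0=8
(x₁, y₁) = (129, 8);  129² − 260·8² = 1 ✓

129 8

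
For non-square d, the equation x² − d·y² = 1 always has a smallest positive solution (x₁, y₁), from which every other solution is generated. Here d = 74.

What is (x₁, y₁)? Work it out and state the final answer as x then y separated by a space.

3699 430

d=74: √d = [8; 1,1,1,1,16] (ℓ=5, odd), read p_9/q_9
a_0=8:  p_0=8·1+0=8,  q_0=8·0+1=1
a_1=1:  p_1=1·8+1=9,  q_1=1·1+0=1
a_2=1:  p_2=1·9+8=17,  q_2=1·1+1=2
…
a_5=16:  p_5=16·43+26=714,  q_5=16·5+3=83
…
a_7=1:  p_7=1·757+714=1471,  q_7=1·88+83=171
a_8=1:  p_8=1·1471+757=2228,  q_8=1·171+88=259
a_9=1:  p_9=1·2228+1471=3699,  q_9=1·259+171=430
(x₁, y₁) = (3699, 430);  3699² − 74·430² = 1 ✓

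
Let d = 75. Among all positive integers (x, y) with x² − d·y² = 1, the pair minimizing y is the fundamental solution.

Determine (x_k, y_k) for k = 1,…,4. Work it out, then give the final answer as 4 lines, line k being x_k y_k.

[8; 1,1,1,16] for √75; ℓ=4 ⇒ convergent index 3
step 0: (8, 1)  from 8·(1,0) + (0,1)
step 1: (9, 1)  from 1·(8,1) + (1,0)
step 2: (17, 2)  from 1·(9,1) + (8,1)
step 3: (26, 3)  from 1·(17,2) + (9,1)
fundamental: x₁=26, y₁=3  (since 676 − 75·9 = 1)
(x_2, y_2) = (26·26 + 75·3·3, 26·3 + 3·26) = (1351, 156)
(x_3, y_3) = (26·1351 + 75·3·156, 26·156 + 3·1351) = (70226, 8109)
(x_4, y_4) = (26·70226 + 75·3·8109, 26·8109 + 3·70226) = (3650401, 421512)

26 3
1351 156
70226 8109
3650401 421512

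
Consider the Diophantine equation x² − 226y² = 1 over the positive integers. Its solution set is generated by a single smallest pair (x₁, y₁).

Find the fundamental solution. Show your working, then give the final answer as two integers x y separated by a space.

√226 = [15; 30, …], period ℓ=1 (odd) → k=1
a_0=15:  p_0=15·1+0=15,  q_0=15·0+1=1
a_1=30:  p_1=30·15+1=451,  q_1=30·1+0=30
(x₁, y₁) = (451, 30);  451² − 226·30² = 1 ✓

451 30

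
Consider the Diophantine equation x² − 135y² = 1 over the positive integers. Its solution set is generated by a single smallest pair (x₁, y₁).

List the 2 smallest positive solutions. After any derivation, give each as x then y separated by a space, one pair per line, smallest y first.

244 21
119071 10248

√135 → a₀=11, period (1,1,1,1,1,1,1,22); ℓ=8 even so k=7
step 0: (11, 1)  from 11·(1,0) + (0,1)
…
step 3: (35, 3)  from 1·(23,2) + (12,1)
step 4: (58, 5)  from 1·(35,3) + (23,2)
step 5: (93, 8)  from 1·(58,5) + (35,3)
step 6: (151, 13)  from 1·(93,8) + (58,5)
step 7: (244, 21)  from 1·(151,13) + (93,8)
(x₁, y₁) = (244, 21);  244² − 135·21² = 1 ✓
n=2: (244,21)∘(244,21) = (244·244+135·21·21, 244·21+21·244) = (119071,10248)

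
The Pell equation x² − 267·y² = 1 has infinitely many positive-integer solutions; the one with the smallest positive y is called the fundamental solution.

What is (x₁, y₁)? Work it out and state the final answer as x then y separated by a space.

2402 147

√267 = [16; 2,1,15,1,2,32, …], period ℓ=6 (even) → k=5
i=0: a=16 ⇒ p=16, q=1
i=1: a=2 ⇒ p=33, q=2
…
i=3: a=15 ⇒ p=768, q=47
i=4: a=1 ⇒ p=817, q=50
i=5: a=2 ⇒ p=2402, q=147
→ (2402, 147).  Check: 2402²=5769604, 267·147²=5769603, difference 1.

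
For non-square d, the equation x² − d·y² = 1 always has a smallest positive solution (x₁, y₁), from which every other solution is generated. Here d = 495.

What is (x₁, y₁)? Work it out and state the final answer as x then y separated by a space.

89 4

√495 = [22; 4,44, …], period ℓ=2 (even) → k=1
a_0=22:  p_0=22·1+0=22,  q_0=22·0+1=1
a_1=4:  p_1=4·22+1=89,  q_1=4·1+0=4
→ (89, 4).  Check: 89²=7921, 495·4²=7920, difference 1.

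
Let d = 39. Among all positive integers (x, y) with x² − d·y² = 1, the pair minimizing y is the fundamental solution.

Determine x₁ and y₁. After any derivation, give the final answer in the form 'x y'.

25 4

d=39: √d = [6; 4,12] (ℓ=2, even), read p_1/q_1
i=0: a=6 ⇒ p=6, q=1
i=1: a=4 ⇒ p=25, q=4
→ (25, 4).  Check: 25²=625, 39·4²=624, difference 1.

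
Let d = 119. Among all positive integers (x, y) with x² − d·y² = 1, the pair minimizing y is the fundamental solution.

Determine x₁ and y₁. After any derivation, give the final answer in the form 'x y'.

√119 = [10; 1,9,1,20, …], period ℓ=4 (even) → k=3
step 0: (10, 1)  from 10·(1,0) + (0,1)
step 1: (11, 1)  from 1·(10,1) + (1,0)
step 2: (109, 10)  from 9·(11,1) + (10,1)
step 3: (120, 11)  from 1·(109,10) + (11,1)
fundamental: x₁=120, y₁=11  (since 14400 − 119·121 = 1)

120 11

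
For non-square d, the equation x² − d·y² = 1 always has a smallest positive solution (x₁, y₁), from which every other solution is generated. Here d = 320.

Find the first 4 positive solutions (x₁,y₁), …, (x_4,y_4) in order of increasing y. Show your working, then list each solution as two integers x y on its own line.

d=320: √d = [17; 1,7,1,34] (ℓ=4, even), read p_3/q_3
step 0: (17, 1)  from 17·(1,0) + (0,1)
…
step 2: (143, 8)  from 7·(18,1) + (17,1)
step 3: (161, 9)  from 1·(143,8) + (18,1)
(x₁, y₁) = (161, 9);  161² − 320·9² = 1 ✓
k=2:  x_2 = 161·161+320·9·9 = 51841,  y_2 = 161·9+9·161 = 2898
k=3:  x_3 = 161·51841+320·9·2898 = 16692641,  y_3 = 161·2898+9·51841 = 933147
k=4:  x_4 = 161·16692641+320·9·933147 = 5374978561,  y_4 = 161·933147+9·16692641 = 300470436

161 9
51841 2898
16692641 933147
5374978561 300470436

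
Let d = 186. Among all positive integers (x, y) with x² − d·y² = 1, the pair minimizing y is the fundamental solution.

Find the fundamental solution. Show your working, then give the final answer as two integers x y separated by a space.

7501 550

[13; 1,1,1,3,4,3,1,1,1,26] for √186; ℓ=10 ⇒ convergent index 9
step 0: (13, 1)  from 13·(1,0) + (0,1)
step 1: (14, 1)  from 1·(13,1) + (1,0)
step 2: (27, 2)  from 1·(14,1) + (13,1)
step 3: (41, 3)  from 1·(27,2) + (14,1)
…
step 5: (641, 47)  from 4·(150,11) + (41,3)
step 6: (2073, 152)  from 3·(641,47) + (150,11)
…
step 8: (4787, 351)  from 1·(2714,199) + (2073,152)
step 9: (7501, 550)  from 1·(4787,351) + (2714,199)
fundamental: x₁=7501, y₁=550  (since 56265001 − 186·302500 = 1)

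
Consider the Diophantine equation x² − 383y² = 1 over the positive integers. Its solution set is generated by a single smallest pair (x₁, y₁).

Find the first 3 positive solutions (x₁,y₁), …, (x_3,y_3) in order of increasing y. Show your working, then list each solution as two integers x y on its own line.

√383 = [19; 1,1,3,19,3,1,1,38, …], period ℓ=8 (even) → k=7
step 0: (19, 1)  from 19·(1,0) + (0,1)
step 1: (20, 1)  from 1·(19,1) + (1,0)
step 2: (39, 2)  from 1·(20,1) + (19,1)
…
step 6: (10705, 547)  from 1·(8063,412) + (2642,135)
step 7: (18768, 959)  from 1·(10705,547) + (8063,412)
→ (18768, 959).  Check: 18768²=352237824, 383·959²=352237823, difference 1.
k=2:  x_2 = 18768·18768+383·959·959 = 704475647,  y_2 = 18768·959+959·18768 = 35997024
k=3:  x_3 = 18768·704475647+383·959·35997024 = 26443197867024,  y_3 = 18768·35997024+959·704475647 = 1351184291905

18768 959
704475647 35997024
26443197867024 1351184291905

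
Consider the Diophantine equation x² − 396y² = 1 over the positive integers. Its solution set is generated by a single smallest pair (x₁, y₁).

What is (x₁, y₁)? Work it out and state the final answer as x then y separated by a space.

199 10

d=396: √d = [19; 1,8,1,38] (ℓ=4, even), read p_3/q_3
i=0: a=19 ⇒ p=19, q=1
…
i=2: a=8 ⇒ p=179, q=9
i=3: a=1 ⇒ p=199, q=10
→ (199, 10).  Check: 199²=39601, 396·10²=39600, difference 1.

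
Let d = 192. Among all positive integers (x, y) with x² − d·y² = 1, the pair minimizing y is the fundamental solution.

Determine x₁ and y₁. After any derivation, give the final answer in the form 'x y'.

97 7

[13; 1,5,1,26] for √192; ℓ=4 ⇒ convergent index 3
step 0: (13, 1)  from 13·(1,0) + (0,1)
step 1: (14, 1)  from 1·(13,1) + (1,0)
step 2: (83, 6)  from 5·(14,1) + (13,1)
step 3: (97, 7)  from 1·(83,6) + (14,1)
→ (97, 7).  Check: 97²=9409, 192·7²=9408, difference 1.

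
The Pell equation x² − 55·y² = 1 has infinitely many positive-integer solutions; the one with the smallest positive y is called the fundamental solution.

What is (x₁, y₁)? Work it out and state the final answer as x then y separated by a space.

[7; 2,2,2,14] for √55; ℓ=4 ⇒ convergent index 3
a_0=7:  p_0=7·1+0=7,  q_0=7·0+1=1
…
a_2=2:  p_2=2·15+7=37,  q_2=2·2+1=5
a_3=2:  p_3=2·37+15=89,  q_3=2·5+2=12
fundamental: x₁=89, y₁=12  (since 7921 − 55·144 = 1)

89 12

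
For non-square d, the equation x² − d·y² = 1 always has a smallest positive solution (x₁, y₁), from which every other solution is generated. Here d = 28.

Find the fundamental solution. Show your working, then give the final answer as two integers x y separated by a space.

√28 = [5; 3,2,3,10, …], period ℓ=4 (even) → k=3
k=0  a_k=5  p_k/q_k = 5/1
k=1  a_k=3  p_k/q_k = 16/3
k=2  a_k=2  p_k/q_k = 37/7
k=3  a_k=3  p_k/q_k = 127/24
→ (127, 24).  Check: 127²=16129, 28·24²=16128, difference 1.

127 24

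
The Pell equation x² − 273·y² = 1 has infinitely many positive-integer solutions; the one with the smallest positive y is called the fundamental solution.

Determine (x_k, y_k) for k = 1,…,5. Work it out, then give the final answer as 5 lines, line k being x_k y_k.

[16; 1,1,10,1,1,32] for √273; ℓ=6 ⇒ convergent index 5
a_0=16:  p_0=16·1+0=16,  q_0=16·0+1=1
…
a_3=10:  p_3=10·33+17=347,  q_3=10·2+1=21
a_4=1:  p_4=1·347+33=380,  q_4=1·21+2=23
a_5=1:  p_5=1·380+347=727,  q_5=1·23+21=44
→ (727, 44).  Check: 727²=528529, 273·44²=528528, difference 1.
k=2:  x_2 = 727·727+273·44·44 = 1057057,  y_2 = 727·44+44·727 = 63976
k=3:  x_3 = 727·1057057+273·44·63976 = 1536960151,  y_3 = 727·63976+44·1057057 = 93021060
k=4:  x_4 = 727·1536960151+273·44·93021060 = 2234739002497,  y_4 = 727·93021060+44·1536960151 = 135252557264
k=5:  x_5 = 727·2234739002497+273·44·135252557264 = 3249308972670487,  y_5 = 727·135252557264+44·2234739002497 = 196657125240796

727 44
1057057 63976
1536960151 93021060
2234739002497 135252557264
3249308972670487 196657125240796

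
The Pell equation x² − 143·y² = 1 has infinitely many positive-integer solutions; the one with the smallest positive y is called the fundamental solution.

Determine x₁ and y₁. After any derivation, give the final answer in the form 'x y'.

12 1

√143 → a₀=11, period (1,22); ℓ=2 even so k=1
i=0: a=11 ⇒ p=11, q=1
i=1: a=1 ⇒ p=12, q=1
→ (12, 1).  Check: 12²=144, 143·1²=143, difference 1.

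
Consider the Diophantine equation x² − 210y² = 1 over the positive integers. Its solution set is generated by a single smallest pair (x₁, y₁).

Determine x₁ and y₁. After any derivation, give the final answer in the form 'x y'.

√210 → a₀=14, period (2,28); ℓ=2 even so k=1
k=0  a_k=14  p_k/q_k = 14/1
k=1  a_k=2  p_k/q_k = 29/2
→ (29, 2).  Check: 29²=841, 210·2²=840, difference 1.

29 2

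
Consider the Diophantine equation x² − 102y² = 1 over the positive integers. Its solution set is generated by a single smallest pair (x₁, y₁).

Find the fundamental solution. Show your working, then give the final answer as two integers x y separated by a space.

√102 = [10; 10,20, …], period ℓ=2 (even) → k=1
k=0  a_k=10  p_k/q_k = 10/1
k=1  a_k=10  p_k/q_k = 101/10
→ (101, 10).  Check: 101²=10201, 102·10²=10200, difference 1.

101 10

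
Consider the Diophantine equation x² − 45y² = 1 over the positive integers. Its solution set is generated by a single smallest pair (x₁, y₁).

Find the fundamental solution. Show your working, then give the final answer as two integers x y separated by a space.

[6; 1,2,2,2,1,12] for √45; ℓ=6 ⇒ convergent index 5
k=0  a_k=6  p_k/q_k = 6/1
k=1  a_k=1  p_k/q_k = 7/1
k=2  a_k=2  p_k/q_k = 20/3
…
k=4  a_k=2  p_k/q_k = 114/17
k=5  a_k=1  p_k/q_k = 161/24
(x₁, y₁) = (161, 24);  161² − 45·24² = 1 ✓

161 24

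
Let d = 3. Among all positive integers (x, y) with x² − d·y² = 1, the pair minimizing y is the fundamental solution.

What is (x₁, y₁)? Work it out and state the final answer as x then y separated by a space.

√3 = [1; 1,2, …], period ℓ=2 (even) → k=1
a_0=1:  p_0=1·1+0=1,  q_0=1·0+1=1
a_1=1:  p_1=1·1+1=2,  q_1=1·1+0=1
fundamental: x₁=2, y₁=1  (since 4 − 3·1 = 1)

2 1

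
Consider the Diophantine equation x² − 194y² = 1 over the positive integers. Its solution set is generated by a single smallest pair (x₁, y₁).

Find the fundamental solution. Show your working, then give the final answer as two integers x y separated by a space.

d=194: √d = [13; 1,12,1,26] (ℓ=4, even), read p_3/q_3
step 0: (13, 1)  from 13·(1,0) + (0,1)
…
step 2: (181, 13)  from 12·(14,1) + (13,1)
step 3: (195, 14)  from 1·(181,13) + (14,1)
→ (195, 14).  Check: 195²=38025, 194·14²=38024, difference 1.

195 14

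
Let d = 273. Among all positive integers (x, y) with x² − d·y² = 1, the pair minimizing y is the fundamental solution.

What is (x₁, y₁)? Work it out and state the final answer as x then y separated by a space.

d=273: √d = [16; 1,1,10,1,1,32] (ℓ=6, even), read p_5/q_5
i=0: a=16 ⇒ p=16, q=1
…
i=4: a=1 ⇒ p=380, q=23
i=5: a=1 ⇒ p=727, q=44
(x₁, y₁) = (727, 44);  727² − 273·44² = 1 ✓

727 44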